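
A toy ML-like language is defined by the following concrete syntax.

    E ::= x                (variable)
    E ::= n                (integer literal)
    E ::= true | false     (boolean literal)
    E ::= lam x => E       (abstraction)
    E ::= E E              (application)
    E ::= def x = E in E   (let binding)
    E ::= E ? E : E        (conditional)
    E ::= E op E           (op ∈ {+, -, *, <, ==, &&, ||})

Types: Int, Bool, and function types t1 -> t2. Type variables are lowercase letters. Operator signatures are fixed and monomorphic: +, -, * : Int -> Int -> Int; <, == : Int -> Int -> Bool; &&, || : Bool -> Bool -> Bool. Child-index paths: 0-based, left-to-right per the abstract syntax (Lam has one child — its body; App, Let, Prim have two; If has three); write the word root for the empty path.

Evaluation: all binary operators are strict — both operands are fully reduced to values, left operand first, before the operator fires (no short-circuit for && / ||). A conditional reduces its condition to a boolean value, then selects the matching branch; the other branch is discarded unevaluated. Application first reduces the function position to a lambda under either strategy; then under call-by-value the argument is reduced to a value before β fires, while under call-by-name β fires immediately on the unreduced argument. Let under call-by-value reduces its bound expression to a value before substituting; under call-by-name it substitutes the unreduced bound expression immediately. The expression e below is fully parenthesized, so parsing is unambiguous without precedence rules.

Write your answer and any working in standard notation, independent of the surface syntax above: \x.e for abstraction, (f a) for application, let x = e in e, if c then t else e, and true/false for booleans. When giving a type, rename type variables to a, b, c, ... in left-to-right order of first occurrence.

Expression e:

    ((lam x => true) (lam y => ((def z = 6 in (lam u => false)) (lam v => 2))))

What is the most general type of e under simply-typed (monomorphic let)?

Answer: Bool

Trace:
\x._ : a -> Bool
let z : Int
\u._ : c -> Bool
\v._ : d -> Int
  unify c -> Bool ~ (d -> Int) -> e
  unify c ~ d -> Int
  unify Bool ~ e
_ _ : Bool
\y._ : b -> Bool
  unify a -> Bool ~ (b -> Bool) -> f
  unify a ~ b -> Bool
  unify Bool ~ f
_ _ : Bool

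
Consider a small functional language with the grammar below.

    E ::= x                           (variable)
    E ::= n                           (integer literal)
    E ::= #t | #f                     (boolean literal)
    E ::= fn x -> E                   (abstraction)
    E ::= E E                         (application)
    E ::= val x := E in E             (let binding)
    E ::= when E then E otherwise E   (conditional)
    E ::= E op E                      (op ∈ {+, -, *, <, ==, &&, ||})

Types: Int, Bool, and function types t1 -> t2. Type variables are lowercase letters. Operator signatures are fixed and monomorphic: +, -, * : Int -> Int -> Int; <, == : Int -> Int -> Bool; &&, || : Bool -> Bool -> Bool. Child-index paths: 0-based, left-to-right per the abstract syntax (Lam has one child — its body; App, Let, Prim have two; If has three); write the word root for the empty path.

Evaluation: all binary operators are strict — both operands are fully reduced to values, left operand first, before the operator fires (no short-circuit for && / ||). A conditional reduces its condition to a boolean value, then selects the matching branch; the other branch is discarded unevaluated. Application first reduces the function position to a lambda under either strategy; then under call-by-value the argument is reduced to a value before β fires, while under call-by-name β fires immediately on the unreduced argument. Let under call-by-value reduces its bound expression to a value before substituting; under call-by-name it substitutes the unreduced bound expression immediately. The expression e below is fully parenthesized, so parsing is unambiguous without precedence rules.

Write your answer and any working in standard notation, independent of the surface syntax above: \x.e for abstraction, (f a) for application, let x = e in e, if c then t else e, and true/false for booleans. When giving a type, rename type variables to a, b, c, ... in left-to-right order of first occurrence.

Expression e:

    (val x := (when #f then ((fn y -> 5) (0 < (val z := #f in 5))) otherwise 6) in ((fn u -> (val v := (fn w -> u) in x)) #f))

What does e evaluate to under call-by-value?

Derivation:
step 0: (let x = (if false then ((\y.5) (0 < (let z = false in 5))) else 6) in ((\u.(let v = (\w.u) in x)) false))
step 1: [if@0] (let x = 6 in ((\u.(let v = (\w.u) in x)) false))
step 2: [let@root] ((\u.(let v = (\w.u) in 6)) false)
step 3: [beta@root] (let v = (\w.false) in 6)
step 4: [let@root] 6

Answer: 6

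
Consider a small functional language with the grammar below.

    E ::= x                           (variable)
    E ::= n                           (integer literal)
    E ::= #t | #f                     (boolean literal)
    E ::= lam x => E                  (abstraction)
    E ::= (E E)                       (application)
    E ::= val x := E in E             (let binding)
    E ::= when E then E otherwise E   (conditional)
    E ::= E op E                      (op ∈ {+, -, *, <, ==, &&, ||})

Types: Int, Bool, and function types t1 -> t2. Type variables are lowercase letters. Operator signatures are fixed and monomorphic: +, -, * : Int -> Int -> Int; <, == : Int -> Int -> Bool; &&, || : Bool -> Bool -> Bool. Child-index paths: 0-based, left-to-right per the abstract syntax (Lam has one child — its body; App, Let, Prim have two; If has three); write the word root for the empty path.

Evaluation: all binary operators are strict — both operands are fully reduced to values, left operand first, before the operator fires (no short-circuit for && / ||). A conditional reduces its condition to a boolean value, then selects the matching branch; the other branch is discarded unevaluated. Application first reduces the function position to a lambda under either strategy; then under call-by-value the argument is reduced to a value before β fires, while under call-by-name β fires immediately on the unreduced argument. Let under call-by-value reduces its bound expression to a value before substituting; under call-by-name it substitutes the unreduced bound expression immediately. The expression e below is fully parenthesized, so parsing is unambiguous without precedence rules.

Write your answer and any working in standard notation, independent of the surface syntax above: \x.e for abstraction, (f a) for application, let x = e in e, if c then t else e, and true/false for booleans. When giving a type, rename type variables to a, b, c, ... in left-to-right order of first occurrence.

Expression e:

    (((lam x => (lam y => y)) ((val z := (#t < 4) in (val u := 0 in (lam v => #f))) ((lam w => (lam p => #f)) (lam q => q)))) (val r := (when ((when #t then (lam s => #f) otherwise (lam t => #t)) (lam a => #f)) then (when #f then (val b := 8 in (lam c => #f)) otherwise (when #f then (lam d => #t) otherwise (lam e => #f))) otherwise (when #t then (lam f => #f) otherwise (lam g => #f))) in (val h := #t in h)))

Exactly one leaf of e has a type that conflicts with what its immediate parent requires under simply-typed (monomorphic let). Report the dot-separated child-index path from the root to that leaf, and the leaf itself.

Working:
y : b
\y._ : b -> b
\x._ : a -> b -> b
  unify Bool ~ Int
  FAIL: mismatch Bool ~ Int

Answer: 0.1.0.0.0 : true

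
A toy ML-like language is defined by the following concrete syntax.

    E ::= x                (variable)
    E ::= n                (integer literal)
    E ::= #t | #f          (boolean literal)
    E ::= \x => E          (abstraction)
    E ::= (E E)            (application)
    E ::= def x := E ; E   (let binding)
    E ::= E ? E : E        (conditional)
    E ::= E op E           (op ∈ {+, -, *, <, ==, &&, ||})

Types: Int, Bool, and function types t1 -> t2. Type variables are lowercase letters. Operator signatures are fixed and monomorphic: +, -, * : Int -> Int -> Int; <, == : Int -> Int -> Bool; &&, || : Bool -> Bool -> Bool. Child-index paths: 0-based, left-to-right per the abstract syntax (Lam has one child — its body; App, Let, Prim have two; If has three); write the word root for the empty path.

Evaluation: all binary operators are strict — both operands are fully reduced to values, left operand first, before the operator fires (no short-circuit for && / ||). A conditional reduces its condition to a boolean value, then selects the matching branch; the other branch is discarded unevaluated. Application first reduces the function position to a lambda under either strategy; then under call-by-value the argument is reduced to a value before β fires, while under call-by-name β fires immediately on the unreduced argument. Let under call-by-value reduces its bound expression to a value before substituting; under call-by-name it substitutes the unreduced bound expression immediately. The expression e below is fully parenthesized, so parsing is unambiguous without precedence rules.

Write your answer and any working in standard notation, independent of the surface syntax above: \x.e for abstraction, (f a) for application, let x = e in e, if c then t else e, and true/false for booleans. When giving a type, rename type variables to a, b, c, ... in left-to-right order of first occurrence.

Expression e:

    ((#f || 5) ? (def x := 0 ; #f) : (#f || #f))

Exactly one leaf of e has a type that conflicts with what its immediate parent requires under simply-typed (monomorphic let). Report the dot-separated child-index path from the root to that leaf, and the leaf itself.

Working:
  unify Bool ~ Bool
  unify Int ~ Bool
  FAIL: mismatch Int ~ Bool

Answer: 0.1 : 5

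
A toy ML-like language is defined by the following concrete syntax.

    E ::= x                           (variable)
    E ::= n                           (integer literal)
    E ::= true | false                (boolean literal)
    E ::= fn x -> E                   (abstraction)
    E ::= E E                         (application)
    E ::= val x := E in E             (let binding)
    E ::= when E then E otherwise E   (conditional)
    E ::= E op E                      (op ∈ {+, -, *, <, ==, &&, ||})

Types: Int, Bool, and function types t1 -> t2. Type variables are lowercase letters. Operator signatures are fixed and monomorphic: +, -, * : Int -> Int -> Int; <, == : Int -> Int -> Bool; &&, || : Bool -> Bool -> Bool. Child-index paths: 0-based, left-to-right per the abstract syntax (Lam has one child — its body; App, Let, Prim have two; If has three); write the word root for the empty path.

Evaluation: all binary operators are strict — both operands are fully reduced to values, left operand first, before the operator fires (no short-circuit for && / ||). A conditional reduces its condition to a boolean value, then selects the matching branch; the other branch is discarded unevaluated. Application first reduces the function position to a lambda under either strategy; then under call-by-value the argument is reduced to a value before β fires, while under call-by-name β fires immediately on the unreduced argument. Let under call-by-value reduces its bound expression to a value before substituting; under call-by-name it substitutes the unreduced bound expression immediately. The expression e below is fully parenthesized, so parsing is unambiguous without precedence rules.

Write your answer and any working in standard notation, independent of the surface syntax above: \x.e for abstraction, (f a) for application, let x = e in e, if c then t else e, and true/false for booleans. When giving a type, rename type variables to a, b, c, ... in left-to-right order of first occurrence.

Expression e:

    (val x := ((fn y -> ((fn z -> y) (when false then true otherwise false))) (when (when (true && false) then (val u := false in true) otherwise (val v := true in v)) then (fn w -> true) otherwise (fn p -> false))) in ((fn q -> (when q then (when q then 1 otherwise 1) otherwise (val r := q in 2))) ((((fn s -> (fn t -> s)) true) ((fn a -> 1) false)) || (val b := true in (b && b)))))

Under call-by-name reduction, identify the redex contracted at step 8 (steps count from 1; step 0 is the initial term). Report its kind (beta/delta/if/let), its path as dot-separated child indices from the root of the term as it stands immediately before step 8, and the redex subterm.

Answer: if at root : (if true then (if ((((\s.(\t.s)) true) ((\a.1) false)) || (let b = true in (b && b))) then 1 else 1) else (let r = ((((\s.(\t.s)) true) ((\a.1) false)) || (let b = true in (b && b))) in 2))

Derivation:
step 0: (let x = ((\y.((\z.y) (if false then true else false))) (if (if (true && false) then (let u = false in true) else (let v = true in v)) then (\w.true) else (\p.false))) in ((\q.(if q then (if q then 1 else 1) else (let r = q in 2))) ((((\s.(\t.s)) true) ((\a.1) false)) || (let b = true in (b && b)))))
step 1: [let@root] ((\q.(if q then (if q then 1 else 1) else (let r = q in 2))) ((((\s.(\t.s)) true) ((\a.1) false)) || (let b = true in (b && b))))
step 2: [beta@root] (if ((((\s.(\t.s)) true) ((\a.1) false)) || (let b = true in (b && b))) then (if ((((\s.(\t.s)) true) ((\a.1) false)) || (let b = true in (b && b))) then 1 else 1) else (let r = ((((\s.(\t.s)) true) ((\a.1) false)) || (let b = true in (b && b))) in 2))
step 3: [beta@0.0.0] (if (((\t.true) ((\a.1) false)) || (let b = true in (b && b))) then (if ((((\s.(\t.s)) true) ((\a.1) false)) || (let b = true in (b && b))) then 1 else 1) else (let r = ((((\s.(\t.s)) true) ((\a.1) false)) || (let b = true in (b && b))) in 2))
step 4: [beta@0.0] (if (true || (let b = true in (b && b))) then (if ((((\s.(\t.s)) true) ((\a.1) false)) || (let b = true in (b && b))) then 1 else 1) else (let r = ((((\s.(\t.s)) true) ((\a.1) false)) || (let b = true in (b && b))) in 2))
step 5: [let@0.1] (if (true || (true && true)) then (if ((((\s.(\t.s)) true) ((\a.1) false)) || (let b = true in (b && b))) then 1 else 1) else (let r = ((((\s.(\t.s)) true) ((\a.1) false)) || (let b = true in (b && b))) in 2))
step 6: [delta@0.1] (if (true || true) then (if ((((\s.(\t.s)) true) ((\a.1) false)) || (let b = true in (b && b))) then 1 else 1) else (let r = ((((\s.(\t.s)) true) ((\a.1) false)) || (let b = true in (b && b))) in 2))
step 7: [delta@0] (if true then (if ((((\s.(\t.s)) true) ((\a.1) false)) || (let b = true in (b && b))) then 1 else 1) else (let r = ((((\s.(\t.s)) true) ((\a.1) false)) || (let b = true in (b && b))) in 2))
step 8: [if@root] (if ((((\s.(\t.s)) true) ((\a.1) false)) || (let b = true in (b && b))) then 1 else 1)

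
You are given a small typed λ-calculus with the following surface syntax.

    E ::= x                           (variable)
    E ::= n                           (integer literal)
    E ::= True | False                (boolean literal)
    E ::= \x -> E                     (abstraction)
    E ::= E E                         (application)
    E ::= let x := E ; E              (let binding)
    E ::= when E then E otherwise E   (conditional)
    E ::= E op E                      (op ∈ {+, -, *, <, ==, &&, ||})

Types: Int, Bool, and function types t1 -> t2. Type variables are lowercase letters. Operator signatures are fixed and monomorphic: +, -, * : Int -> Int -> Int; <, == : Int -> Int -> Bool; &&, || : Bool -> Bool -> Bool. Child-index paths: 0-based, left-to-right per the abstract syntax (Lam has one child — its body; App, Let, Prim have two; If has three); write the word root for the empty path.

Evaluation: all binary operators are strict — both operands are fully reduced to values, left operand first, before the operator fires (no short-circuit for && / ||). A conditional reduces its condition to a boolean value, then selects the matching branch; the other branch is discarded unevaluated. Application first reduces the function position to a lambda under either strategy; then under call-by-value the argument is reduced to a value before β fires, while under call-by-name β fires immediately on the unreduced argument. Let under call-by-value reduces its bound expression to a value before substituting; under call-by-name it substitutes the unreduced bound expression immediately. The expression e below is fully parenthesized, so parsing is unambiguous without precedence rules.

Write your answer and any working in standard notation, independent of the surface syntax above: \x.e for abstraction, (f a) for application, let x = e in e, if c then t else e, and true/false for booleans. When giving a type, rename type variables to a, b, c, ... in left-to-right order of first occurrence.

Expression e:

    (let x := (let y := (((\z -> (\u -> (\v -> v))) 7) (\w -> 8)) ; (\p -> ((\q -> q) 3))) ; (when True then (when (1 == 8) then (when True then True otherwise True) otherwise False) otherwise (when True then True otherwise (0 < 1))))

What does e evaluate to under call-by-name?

Trace:
step 0: (let x = (let y = (((\z.(\u.(\v.v))) 7) (\w.8)) in (\p.((\q.q) 3))) in (if true then (if (1 == 8) then (if true then true else true) else false) else (if true then true else (0 < 1))))
step 1: [let@root] (if true then (if (1 == 8) then (if true then true else true) else false) else (if true then true else (0 < 1)))
step 2: [if@root] (if (1 == 8) then (if true then true else true) else false)
step 3: [delta@0] (if false then (if true then true else true) else false)
step 4: [if@root] false

Answer: false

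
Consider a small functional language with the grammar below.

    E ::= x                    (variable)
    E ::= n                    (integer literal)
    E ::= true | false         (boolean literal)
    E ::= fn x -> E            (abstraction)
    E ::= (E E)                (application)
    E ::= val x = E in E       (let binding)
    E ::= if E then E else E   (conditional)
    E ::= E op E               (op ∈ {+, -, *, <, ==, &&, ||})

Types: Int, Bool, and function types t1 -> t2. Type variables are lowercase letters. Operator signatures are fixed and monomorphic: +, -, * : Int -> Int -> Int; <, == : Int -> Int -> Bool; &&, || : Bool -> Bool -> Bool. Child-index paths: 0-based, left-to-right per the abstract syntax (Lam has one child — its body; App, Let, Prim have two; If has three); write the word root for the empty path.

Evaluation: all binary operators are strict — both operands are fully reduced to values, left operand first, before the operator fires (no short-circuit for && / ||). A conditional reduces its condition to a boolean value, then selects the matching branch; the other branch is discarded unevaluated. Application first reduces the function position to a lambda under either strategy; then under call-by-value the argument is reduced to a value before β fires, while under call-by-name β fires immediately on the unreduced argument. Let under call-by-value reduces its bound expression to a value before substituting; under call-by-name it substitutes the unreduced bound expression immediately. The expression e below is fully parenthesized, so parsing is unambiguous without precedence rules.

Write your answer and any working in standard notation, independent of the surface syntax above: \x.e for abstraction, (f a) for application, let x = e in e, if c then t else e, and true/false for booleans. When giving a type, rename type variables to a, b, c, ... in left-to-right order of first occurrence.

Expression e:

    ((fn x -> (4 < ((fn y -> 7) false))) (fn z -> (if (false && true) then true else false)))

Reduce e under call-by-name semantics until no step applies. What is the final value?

Working:
step 0: ((\x.(4 < ((\y.7) false))) (\z.(if (false && true) then true else false)))
step 1: [beta@root] (4 < ((\y.7) false))
step 2: [beta@1] (4 < 7)
step 3: [delta@root] true

Answer: true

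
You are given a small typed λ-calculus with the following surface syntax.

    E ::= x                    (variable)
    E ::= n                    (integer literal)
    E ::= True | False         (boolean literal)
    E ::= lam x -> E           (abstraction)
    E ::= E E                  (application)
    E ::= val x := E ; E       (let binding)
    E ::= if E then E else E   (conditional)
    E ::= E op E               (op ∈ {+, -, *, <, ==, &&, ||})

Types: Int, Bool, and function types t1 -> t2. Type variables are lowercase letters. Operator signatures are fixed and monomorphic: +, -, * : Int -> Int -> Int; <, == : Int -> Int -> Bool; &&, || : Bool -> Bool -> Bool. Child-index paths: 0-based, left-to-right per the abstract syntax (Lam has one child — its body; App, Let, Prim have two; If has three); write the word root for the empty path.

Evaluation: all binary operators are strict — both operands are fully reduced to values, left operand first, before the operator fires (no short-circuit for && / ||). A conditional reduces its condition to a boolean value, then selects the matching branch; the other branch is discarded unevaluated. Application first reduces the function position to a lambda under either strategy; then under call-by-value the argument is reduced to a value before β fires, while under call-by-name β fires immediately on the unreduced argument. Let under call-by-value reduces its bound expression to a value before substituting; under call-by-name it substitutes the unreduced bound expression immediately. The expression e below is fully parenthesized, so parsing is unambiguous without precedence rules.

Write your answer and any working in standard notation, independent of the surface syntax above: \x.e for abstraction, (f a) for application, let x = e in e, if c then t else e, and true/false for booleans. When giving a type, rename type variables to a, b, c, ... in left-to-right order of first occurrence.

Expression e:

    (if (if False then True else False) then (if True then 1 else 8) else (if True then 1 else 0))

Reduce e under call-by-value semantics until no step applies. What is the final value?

Answer: 1

Derivation:
step 0: (if (if false then true else false) then (if true then 1 else 8) else (if true then 1 else 0))
step 1: [if@0] (if false then (if true then 1 else 8) else (if true then 1 else 0))
step 2: [if@root] (if true then 1 else 0)
step 3: [if@root] 1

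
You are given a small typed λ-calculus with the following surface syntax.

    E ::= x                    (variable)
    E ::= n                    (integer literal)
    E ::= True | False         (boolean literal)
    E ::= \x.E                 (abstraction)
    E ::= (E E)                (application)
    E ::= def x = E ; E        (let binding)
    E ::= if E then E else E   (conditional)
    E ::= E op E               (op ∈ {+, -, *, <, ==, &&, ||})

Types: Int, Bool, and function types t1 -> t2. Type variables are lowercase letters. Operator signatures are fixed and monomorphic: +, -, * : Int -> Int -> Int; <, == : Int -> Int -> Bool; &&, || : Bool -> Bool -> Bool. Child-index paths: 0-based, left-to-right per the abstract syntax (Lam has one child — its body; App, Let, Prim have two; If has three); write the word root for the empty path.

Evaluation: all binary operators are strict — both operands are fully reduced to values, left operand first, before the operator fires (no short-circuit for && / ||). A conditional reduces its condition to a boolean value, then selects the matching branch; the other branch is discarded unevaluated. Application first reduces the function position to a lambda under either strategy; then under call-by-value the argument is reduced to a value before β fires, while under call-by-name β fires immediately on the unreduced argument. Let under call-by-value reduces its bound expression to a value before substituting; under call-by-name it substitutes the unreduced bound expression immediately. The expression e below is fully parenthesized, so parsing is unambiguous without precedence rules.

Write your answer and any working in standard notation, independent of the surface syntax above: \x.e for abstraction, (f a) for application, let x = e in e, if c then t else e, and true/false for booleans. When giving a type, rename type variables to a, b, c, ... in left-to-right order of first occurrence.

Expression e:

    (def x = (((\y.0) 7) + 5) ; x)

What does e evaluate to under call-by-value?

Answer: 5

Derivation:
step 0: (let x = (((\y.0) 7) + 5) in x)
step 1: [beta@0.0] (let x = (0 + 5) in x)
step 2: [delta@0] (let x = 5 in x)
step 3: [let@root] 5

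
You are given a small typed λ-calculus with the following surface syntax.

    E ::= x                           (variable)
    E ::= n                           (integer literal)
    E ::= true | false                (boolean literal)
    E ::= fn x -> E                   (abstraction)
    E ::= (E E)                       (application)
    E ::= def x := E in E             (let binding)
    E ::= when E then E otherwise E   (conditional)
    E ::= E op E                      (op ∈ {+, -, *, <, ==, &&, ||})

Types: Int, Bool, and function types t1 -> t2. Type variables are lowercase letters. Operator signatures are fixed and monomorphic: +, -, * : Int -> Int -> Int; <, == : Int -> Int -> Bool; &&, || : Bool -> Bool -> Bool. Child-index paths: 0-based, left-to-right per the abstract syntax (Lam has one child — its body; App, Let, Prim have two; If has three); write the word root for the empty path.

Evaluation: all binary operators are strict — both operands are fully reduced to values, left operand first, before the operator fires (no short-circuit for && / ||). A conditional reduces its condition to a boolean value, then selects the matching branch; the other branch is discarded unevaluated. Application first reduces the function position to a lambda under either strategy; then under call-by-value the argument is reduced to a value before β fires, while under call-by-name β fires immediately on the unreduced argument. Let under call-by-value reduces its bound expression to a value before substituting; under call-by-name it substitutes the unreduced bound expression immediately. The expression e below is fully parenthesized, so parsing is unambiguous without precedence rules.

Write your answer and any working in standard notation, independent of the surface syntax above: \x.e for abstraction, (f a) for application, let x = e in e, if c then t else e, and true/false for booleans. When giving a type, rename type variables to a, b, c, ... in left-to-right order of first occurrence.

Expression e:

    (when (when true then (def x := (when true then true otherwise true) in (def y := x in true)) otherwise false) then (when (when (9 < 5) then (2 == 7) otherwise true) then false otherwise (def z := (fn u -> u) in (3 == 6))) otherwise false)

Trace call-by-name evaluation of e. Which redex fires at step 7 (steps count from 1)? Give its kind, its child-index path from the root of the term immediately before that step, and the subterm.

Working:
step 0: (if (if true then (let x = (if true then true else true) in (let y = x in true)) else false) then (if (if (9 < 5) then (2 == 7) else true) then false else (let z = (\u.u) in (3 == 6))) else false)
step 1: [if@0] (if (let x = (if true then true else true) in (let y = x in true)) then (if (if (9 < 5) then (2 == 7) else true) then false else (let z = (\u.u) in (3 == 6))) else false)
step 2: [let@0] (if (let y = (if true then true else true) in true) then (if (if (9 < 5) then (2 == 7) else true) then false else (let z = (\u.u) in (3 == 6))) else false)
step 3: [let@0] (if true then (if (if (9 < 5) then (2 == 7) else true) then false else (let z = (\u.u) in (3 == 6))) else false)
step 4: [if@root] (if (if (9 < 5) then (2 == 7) else true) then false else (let z = (\u.u) in (3 == 6)))
step 5: [delta@0.0] (if (if false then (2 == 7) else true) then false else (let z = (\u.u) in (3 == 6)))
step 6: [if@0] (if true then false else (let z = (\u.u) in (3 == 6)))
step 7: [if@root] false

Answer: if at root : (if true then false else (let z = (\u.u) in (3 == 6)))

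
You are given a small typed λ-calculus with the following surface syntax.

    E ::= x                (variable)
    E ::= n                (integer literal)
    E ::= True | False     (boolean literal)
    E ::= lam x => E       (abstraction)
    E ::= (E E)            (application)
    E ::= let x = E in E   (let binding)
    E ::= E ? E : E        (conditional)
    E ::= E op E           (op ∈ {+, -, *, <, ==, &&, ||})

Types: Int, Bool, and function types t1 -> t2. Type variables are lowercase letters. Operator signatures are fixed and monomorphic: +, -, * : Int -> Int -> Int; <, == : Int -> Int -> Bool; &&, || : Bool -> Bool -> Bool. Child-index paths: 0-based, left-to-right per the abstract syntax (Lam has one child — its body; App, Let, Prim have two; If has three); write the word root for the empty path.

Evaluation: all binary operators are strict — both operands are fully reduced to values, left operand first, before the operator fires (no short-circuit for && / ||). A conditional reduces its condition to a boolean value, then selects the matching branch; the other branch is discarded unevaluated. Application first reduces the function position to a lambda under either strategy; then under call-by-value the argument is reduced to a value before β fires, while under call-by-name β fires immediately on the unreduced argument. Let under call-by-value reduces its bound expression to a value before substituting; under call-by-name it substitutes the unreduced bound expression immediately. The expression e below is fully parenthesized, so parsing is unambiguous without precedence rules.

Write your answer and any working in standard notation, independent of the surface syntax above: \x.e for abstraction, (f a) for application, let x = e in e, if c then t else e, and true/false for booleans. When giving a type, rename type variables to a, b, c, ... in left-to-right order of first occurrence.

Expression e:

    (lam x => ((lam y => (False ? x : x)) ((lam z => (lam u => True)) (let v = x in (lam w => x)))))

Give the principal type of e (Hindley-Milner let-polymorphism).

Working:
  unify Bool ~ Bool
x : a
x : a
  unify a ~ a
\y._ : b -> a
\u._ : d -> Bool
\z._ : c -> d -> Bool
x : a
let v : a
x : a
\w._ : e -> a
  unify c -> d -> Bool ~ (e -> a) -> f
  unify c ~ e -> a
  unify d -> Bool ~ f
_ _ : d -> Bool
  unify b -> a ~ (d -> Bool) -> g
  unify b ~ d -> Bool
  unify a ~ g
_ _ : g
\x._ : g -> g

Answer: a -> a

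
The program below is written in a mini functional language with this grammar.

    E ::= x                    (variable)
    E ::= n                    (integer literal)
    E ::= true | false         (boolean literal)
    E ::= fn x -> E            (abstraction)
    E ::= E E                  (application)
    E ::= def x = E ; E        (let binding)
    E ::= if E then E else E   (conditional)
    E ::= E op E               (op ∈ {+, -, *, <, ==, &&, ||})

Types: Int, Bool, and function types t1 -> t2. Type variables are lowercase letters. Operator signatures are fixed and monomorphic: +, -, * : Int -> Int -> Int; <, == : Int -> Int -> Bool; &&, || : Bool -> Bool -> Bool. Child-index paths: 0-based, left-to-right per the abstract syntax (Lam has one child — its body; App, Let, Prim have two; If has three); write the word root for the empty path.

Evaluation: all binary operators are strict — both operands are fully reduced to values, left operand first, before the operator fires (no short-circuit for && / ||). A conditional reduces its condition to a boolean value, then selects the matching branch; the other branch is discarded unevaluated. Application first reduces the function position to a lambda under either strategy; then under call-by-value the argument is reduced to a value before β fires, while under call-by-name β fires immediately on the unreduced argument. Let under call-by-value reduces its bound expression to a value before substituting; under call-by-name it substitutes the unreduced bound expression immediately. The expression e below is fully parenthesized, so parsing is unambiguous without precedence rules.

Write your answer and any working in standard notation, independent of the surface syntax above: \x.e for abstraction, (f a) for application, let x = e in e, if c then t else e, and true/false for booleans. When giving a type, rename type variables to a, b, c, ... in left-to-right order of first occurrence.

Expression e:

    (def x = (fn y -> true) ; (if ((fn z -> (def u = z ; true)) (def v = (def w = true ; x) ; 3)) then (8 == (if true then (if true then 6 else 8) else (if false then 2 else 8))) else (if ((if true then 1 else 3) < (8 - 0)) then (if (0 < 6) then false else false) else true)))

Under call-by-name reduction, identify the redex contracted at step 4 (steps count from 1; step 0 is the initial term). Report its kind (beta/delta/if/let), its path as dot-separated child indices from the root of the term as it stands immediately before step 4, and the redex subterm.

Working:
step 0: (let x = (\y.true) in (if ((\z.(let u = z in true)) (let v = (let w = true in x) in 3)) then (8 == (if true then (if true then 6 else 8) else (if false then 2 else 8))) else (if ((if true then 1 else 3) < (8 - 0)) then (if (0 < 6) then false else false) else true)))
step 1: [let@root] (if ((\z.(let u = z in true)) (let v = (let w = true in (\y.true)) in 3)) then (8 == (if true then (if true then 6 else 8) else (if false then 2 else 8))) else (if ((if true then 1 else 3) < (8 - 0)) then (if (0 < 6) then false else false) else true))
step 2: [beta@0] (if (let u = (let v = (let w = true in (\y.true)) in 3) in true) then (8 == (if true then (if true then 6 else 8) else (if false then 2 else 8))) else (if ((if true then 1 else 3) < (8 - 0)) then (if (0 < 6) then false else false) else true))
step 3: [let@0] (if true then (8 == (if true then (if true then 6 else 8) else (if false then 2 else 8))) else (if ((if true then 1 else 3) < (8 - 0)) then (if (0 < 6) then false else false) else true))
step 4: [if@root] (8 == (if true then (if true then 6 else 8) else (if false then 2 else 8)))

Answer: if at root : (if true then (8 == (if true then (if true then 6 else 8) else (if false then 2 else 8))) else (if ((if true then 1 else 3) < (8 - 0)) then (if (0 < 6) then false else false) else true))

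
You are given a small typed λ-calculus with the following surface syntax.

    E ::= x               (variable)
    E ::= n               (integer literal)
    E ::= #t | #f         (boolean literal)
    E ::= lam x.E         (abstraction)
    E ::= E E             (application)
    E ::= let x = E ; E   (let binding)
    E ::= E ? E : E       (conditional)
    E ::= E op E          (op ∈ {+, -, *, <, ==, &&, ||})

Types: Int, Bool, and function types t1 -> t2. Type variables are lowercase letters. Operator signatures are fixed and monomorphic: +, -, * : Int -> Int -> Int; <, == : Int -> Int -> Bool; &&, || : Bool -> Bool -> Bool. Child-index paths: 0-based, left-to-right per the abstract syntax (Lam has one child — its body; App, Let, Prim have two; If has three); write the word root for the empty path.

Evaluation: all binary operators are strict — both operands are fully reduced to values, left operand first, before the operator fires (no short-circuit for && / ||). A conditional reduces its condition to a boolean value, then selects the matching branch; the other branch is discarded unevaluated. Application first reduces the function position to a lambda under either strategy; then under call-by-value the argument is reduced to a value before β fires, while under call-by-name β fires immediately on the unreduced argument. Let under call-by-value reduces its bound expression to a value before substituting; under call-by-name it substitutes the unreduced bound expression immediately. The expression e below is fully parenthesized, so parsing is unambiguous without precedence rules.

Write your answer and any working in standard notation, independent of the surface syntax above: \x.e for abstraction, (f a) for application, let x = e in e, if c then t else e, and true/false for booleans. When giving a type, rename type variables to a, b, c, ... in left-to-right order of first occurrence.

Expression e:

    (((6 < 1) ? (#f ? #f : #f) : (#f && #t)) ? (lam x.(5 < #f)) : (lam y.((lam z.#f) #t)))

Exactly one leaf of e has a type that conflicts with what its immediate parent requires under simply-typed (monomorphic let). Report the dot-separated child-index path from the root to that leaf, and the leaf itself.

Trace:
  unify Int ~ Int
  unify Int ~ Int
  unify Bool ~ Bool
  unify Bool ~ Bool
  unify Bool ~ Bool
  unify Bool ~ Bool
  unify Bool ~ Bool
  unify Bool ~ Bool
  unify Bool ~ Bool
  unify Int ~ Int
  unify Bool ~ Int
  FAIL: mismatch Bool ~ Int

Answer: 1.0.1 : false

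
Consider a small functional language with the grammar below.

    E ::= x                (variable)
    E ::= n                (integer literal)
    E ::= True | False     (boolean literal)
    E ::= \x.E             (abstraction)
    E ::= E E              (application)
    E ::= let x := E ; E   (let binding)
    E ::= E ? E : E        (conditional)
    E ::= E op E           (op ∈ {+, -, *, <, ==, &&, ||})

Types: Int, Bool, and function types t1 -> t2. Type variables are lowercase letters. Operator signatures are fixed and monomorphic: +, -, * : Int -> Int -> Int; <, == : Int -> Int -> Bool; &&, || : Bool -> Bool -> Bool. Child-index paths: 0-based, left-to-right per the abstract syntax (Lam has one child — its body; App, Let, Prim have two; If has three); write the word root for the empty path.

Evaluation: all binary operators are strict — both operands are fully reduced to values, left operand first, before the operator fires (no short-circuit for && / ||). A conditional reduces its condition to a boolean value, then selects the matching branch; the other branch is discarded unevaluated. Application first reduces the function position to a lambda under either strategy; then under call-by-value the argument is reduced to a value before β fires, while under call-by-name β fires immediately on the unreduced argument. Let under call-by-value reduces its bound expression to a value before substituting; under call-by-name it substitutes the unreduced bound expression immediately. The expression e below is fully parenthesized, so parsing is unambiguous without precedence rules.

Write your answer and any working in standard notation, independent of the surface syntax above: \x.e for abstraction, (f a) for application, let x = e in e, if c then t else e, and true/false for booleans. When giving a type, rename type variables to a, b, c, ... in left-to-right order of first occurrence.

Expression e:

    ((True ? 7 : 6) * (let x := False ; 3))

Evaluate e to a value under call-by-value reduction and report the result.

Trace:
step 0: ((if true then 7 else 6) * (let x = false in 3))
step 1: [if@0] (7 * (let x = false in 3))
step 2: [let@1] (7 * 3)
step 3: [delta@root] 21

Answer: 21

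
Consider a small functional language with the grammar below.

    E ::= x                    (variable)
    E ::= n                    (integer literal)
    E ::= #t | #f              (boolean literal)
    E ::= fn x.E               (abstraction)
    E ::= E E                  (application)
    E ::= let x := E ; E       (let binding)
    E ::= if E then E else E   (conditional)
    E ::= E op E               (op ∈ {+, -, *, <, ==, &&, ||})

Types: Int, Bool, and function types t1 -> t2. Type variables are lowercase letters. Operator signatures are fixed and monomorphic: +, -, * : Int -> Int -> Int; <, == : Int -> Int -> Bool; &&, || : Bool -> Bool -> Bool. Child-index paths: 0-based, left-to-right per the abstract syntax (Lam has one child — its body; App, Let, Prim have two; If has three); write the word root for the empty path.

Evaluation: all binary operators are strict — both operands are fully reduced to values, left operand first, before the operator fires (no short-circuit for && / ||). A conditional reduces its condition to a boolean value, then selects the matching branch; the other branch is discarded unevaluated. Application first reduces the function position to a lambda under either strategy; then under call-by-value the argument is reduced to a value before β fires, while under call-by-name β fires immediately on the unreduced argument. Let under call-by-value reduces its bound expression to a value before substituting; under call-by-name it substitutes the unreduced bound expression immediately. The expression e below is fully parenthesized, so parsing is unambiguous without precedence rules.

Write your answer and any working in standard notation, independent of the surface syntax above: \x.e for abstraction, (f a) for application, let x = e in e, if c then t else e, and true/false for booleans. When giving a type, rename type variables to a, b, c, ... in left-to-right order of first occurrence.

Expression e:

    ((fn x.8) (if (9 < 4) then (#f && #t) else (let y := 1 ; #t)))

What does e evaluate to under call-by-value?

Trace:
step 0: ((\x.8) (if (9 < 4) then (false && true) else (let y = 1 in true)))
step 1: [delta@1.0] ((\x.8) (if false then (false && true) else (let y = 1 in true)))
step 2: [if@1] ((\x.8) (let y = 1 in true))
step 3: [let@1] ((\x.8) true)
step 4: [beta@root] 8

Answer: 8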